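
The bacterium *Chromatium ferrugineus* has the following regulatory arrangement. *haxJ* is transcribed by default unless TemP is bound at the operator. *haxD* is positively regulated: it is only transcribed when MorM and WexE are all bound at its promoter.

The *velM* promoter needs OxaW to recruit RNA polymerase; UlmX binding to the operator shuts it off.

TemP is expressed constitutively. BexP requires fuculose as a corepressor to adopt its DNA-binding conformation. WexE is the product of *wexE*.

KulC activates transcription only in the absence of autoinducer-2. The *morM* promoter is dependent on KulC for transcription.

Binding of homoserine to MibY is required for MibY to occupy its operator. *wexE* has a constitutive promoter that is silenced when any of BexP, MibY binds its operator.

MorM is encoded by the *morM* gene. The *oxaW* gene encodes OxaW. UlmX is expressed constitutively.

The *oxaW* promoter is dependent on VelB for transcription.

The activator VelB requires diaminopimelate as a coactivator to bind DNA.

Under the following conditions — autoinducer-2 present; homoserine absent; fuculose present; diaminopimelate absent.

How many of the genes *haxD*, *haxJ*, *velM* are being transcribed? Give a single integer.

0

Autoinducer-2 is present, so KulC is inactive.
Required activator KulC is absent, so *morM* is not transcribed.
So MorM is not produced.
Fuculose is present, so BexP is active.
Homoserine is absent, so MibY is inactive.
With repressor BexP bound, *wexE* is not transcribed.
So WexE is not produced.
Required activator MorM is absent, so *haxD* is not transcribed.
→ *haxD* is OFF.
TemP is produced constitutively and is active.
With repressor TemP bound, *haxJ* is not transcribed.
→ *haxJ* is OFF.
Diaminopimelate is absent, so VelB is inactive.
Required activator VelB is absent, so *oxaW* is not transcribed.
So OxaW is not produced.
UlmX is produced constitutively and is active.
With repressor UlmX bound, *velM* is not transcribed.
→ *velM* is OFF.
0 of the 3 genes are transcribed.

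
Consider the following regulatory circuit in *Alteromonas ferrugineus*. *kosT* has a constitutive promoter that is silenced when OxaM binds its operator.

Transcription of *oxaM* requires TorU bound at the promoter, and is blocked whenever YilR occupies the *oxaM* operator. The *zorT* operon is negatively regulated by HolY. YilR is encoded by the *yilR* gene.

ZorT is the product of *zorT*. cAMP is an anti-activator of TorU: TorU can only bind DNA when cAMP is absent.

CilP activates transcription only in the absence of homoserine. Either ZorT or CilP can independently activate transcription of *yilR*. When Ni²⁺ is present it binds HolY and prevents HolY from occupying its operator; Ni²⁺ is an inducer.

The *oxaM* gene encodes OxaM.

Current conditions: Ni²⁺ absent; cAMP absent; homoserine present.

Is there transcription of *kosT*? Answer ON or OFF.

OFF

Ni²⁺ is absent, so HolY is active.
With repressor HolY bound, *zorT* is not transcribed.
So ZorT is not produced.
Homoserine is present, so CilP is inactive.
No activator is available at the *yilR* promoter, so *yilR* is not transcribed.
So YilR is not produced.
cAMP is absent, so TorU is active.
No repressor is bound and TorU is active, so *oxaM* is transcribed.
So OxaM is produced and active.
With repressor OxaM bound, *kosT* is not transcribed.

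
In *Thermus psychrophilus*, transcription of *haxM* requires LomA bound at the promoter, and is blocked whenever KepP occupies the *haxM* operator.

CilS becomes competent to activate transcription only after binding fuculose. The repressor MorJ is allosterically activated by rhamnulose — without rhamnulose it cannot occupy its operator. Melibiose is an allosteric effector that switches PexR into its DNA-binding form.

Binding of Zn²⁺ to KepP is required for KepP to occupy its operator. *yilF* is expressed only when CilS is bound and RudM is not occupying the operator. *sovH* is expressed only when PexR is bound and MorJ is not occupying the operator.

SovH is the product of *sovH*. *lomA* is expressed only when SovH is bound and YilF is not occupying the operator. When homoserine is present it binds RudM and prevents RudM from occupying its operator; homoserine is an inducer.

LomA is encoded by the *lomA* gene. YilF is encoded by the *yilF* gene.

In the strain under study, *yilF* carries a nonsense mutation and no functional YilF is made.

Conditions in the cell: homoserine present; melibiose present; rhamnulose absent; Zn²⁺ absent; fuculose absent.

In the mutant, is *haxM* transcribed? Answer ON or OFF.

Zn²⁺ is absent, so KepP is inactive.
Melibiose is present, so PexR is active.
Rhamnulose is absent, so MorJ is inactive.
No repressor is bound and PexR is active, so *sovH* is transcribed.
So SovH is produced and active.
YilF is non-functional in this strain, so it has no effect.
No repressor is bound and SovH is active, so *lomA* is transcribed.
So LomA is produced and active.
No repressor is bound and LomA is active, so *haxM* is transcribed.

ON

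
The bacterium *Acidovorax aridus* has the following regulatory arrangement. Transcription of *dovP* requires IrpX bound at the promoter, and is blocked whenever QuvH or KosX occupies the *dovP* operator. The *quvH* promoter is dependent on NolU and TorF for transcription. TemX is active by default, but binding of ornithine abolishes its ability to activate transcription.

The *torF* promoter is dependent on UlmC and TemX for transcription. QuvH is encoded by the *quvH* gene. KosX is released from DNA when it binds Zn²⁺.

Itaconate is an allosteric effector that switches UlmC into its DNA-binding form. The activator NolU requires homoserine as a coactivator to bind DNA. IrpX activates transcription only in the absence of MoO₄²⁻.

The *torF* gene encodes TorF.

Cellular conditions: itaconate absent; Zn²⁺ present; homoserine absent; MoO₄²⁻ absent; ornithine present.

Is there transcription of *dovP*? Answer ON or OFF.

Homoserine is absent, so NolU is inactive.
Itaconate is absent, so UlmC is inactive.
Ornithine is present, so TemX is inactive.
Required activator UlmC is absent, so *torF* is not transcribed.
So TorF is not produced.
Required activator NolU is absent, so *quvH* is not transcribed.
So QuvH is not produced.
MoO₄²⁻ is absent, so IrpX is active.
Zn²⁺ is present, so KosX is inactive.
No repressor is bound and IrpX is active, so *dovP* is transcribed.

ON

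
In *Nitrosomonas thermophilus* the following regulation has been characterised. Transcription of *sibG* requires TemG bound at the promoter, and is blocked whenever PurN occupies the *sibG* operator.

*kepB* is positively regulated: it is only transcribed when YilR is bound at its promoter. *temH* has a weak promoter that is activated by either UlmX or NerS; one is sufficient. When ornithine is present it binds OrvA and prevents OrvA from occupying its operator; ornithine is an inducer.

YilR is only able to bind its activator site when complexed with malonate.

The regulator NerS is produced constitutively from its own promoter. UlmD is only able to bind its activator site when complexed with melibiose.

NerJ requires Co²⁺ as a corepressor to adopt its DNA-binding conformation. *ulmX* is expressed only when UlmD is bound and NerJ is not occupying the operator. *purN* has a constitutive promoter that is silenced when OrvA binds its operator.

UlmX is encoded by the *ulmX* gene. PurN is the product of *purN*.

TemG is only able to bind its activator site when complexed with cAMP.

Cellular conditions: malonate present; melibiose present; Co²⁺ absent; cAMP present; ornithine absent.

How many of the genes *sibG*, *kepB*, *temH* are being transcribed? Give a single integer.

3

cAMP is present, so TemG is active.
Ornithine is absent, so OrvA is active.
With repressor OrvA bound, *purN* is not transcribed.
So PurN is not produced.
No repressor is bound and TemG is active, so *sibG* is transcribed.
→ *sibG* is ON.
Malonate is present, so YilR is active.
No repressor is bound and YilR is active, so *kepB* is transcribed.
→ *kepB* is ON.
Melibiose is present, so UlmD is active.
Co²⁺ is absent, so NerJ is inactive.
No repressor is bound and UlmD is active, so *ulmX* is transcribed.
So UlmX is produced and active.
NerS is produced constitutively and is active.
Activator UlmX is present, so *temH* is transcribed.
→ *temH* is ON.
3 of the 3 genes are transcribed.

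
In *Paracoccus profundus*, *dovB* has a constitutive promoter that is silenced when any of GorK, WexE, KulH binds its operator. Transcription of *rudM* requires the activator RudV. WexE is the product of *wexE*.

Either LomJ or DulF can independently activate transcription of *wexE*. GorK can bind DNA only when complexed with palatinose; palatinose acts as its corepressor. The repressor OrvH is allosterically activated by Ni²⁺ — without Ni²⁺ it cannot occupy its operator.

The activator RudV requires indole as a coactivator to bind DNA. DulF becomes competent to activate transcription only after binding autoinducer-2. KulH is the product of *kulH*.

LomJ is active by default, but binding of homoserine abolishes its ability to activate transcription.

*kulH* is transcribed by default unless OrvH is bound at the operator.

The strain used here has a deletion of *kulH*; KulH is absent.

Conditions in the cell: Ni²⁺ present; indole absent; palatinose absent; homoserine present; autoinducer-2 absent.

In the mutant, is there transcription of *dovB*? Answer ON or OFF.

ON

Palatinose is absent, so GorK is inactive.
Homoserine is present, so LomJ is inactive.
Autoinducer-2 is absent, so DulF is inactive.
No activator is available at the *wexE* promoter, so *wexE* is not transcribed.
So WexE is not produced.
KulH is non-functional in this strain, so it has no effect.
With no repressor bound, *dovB* is transcribed.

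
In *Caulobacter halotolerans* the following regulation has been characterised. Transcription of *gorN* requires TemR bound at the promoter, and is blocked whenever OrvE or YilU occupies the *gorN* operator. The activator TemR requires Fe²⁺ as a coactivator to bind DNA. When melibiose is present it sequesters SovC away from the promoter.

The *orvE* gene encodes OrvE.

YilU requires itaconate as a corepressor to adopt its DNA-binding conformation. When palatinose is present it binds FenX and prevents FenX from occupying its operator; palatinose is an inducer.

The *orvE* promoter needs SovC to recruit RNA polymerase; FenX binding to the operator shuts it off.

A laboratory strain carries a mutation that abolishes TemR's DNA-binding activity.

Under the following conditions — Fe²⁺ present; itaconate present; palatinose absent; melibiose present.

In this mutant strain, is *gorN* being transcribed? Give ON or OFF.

Melibiose is present, so SovC is inactive.
Palatinose is absent, so FenX is active.
With repressor FenX bound, *orvE* is not transcribed.
So OrvE is not produced.
Itaconate is present, so YilU is active.
TemR is non-functional in this strain, so it has no effect.
With repressor YilU bound, *gorN* is not transcribed.

OFF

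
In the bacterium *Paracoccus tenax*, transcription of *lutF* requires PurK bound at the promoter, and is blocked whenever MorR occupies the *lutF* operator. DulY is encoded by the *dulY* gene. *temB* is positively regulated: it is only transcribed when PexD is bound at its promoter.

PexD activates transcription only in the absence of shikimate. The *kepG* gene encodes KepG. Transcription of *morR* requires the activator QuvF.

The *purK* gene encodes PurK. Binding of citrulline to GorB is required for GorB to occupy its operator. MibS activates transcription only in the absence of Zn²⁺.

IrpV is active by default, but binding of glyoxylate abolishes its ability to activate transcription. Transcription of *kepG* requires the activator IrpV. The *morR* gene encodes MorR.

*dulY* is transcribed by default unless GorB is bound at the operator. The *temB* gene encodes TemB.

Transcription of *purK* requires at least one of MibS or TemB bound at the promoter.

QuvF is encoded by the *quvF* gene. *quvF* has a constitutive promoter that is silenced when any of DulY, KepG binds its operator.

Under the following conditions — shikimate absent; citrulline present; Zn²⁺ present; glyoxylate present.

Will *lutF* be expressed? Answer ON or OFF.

OFF

Citrulline is present, so GorB is active.
With repressor GorB bound, *dulY* is not transcribed.
So DulY is not produced.
Glyoxylate is present, so IrpV is inactive.
Required activator IrpV is absent, so *kepG* is not transcribed.
So KepG is not produced.
With no repressor bound, *quvF* is transcribed.
So QuvF is produced and active.
No repressor is bound and QuvF is active, so *morR* is transcribed.
So MorR is produced and active.
Zn²⁺ is present, so MibS is inactive.
Shikimate is absent, so PexD is active.
No repressor is bound and PexD is active, so *temB* is transcribed.
So TemB is produced and active.
Activator TemB is present, so *purK* is transcribed.
So PurK is produced and active.
With repressor MorR bound, *lutF* is not transcribed.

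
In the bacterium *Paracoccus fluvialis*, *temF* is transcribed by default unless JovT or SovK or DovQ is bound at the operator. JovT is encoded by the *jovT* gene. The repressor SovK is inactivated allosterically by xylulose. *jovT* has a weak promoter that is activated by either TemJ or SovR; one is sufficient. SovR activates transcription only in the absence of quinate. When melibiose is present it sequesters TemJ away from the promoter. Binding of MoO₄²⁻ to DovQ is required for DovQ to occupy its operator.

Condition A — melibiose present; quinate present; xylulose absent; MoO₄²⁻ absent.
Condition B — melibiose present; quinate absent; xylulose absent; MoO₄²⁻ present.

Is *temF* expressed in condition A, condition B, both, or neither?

Condition A:
Melibiose is present, so TemJ is inactive.
Quinate is present, so SovR is inactive.
No activator is available at the *jovT* promoter, so *jovT* is not transcribed.
So JovT is not produced.
Xylulose is absent, so SovK is active.
MoO₄²⁻ is absent, so DovQ is inactive.
With repressor SovK bound, *temF* is not transcribed.
→ *temF* is OFF in A.
Condition B:
Melibiose is present, so TemJ is inactive.
Quinate is absent, so SovR is active.
Activator SovR is present, so *jovT* is transcribed.
So JovT is produced and active.
Xylulose is absent, so SovK is active.
MoO₄²⁻ is present, so DovQ is active.
With repressor JovT bound, *temF* is not transcribed.
→ *temF* is OFF in B.

neither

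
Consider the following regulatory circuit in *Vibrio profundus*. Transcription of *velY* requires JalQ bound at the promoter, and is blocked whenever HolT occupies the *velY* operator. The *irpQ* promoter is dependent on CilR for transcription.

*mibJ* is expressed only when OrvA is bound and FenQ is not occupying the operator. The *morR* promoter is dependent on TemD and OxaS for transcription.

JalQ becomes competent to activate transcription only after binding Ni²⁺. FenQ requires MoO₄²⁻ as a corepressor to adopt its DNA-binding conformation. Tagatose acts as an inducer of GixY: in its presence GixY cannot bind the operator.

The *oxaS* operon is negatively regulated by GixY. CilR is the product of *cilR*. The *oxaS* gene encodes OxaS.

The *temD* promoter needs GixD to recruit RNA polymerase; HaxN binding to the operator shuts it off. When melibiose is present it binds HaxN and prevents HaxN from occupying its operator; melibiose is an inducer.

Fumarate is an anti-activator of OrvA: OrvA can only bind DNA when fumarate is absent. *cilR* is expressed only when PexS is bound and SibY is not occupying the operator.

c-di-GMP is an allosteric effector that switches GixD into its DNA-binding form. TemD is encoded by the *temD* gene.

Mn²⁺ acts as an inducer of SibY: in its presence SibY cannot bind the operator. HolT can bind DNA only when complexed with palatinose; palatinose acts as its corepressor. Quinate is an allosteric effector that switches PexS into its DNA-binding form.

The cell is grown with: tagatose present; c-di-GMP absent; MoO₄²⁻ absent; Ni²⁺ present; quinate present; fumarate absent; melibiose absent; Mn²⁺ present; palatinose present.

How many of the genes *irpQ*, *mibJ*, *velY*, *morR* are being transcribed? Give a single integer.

Quinate is present, so PexS is active.
Mn²⁺ is present, so SibY is inactive.
No repressor is bound and PexS is active, so *cilR* is transcribed.
So CilR is produced and active.
No repressor is bound and CilR is active, so *irpQ* is transcribed.
→ *irpQ* is ON.
MoO₄²⁻ is absent, so FenQ is inactive.
Fumarate is absent, so OrvA is active.
No repressor is bound and OrvA is active, so *mibJ* is transcribed.
→ *mibJ* is ON.
Ni²⁺ is present, so JalQ is active.
Palatinose is present, so HolT is active.
With repressor HolT bound, *velY* is not transcribed.
→ *velY* is OFF.
c-di-GMP is absent, so GixD is inactive.
Melibiose is absent, so HaxN is active.
With repressor HaxN bound, *temD* is not transcribed.
So TemD is not produced.
Tagatose is present, so GixY is inactive.
With no repressor bound, *oxaS* is transcribed.
So OxaS is produced and active.
Required activator TemD is absent, so *morR* is not transcribed.
→ *morR* is OFF.
2 of the 4 genes are transcribed.

2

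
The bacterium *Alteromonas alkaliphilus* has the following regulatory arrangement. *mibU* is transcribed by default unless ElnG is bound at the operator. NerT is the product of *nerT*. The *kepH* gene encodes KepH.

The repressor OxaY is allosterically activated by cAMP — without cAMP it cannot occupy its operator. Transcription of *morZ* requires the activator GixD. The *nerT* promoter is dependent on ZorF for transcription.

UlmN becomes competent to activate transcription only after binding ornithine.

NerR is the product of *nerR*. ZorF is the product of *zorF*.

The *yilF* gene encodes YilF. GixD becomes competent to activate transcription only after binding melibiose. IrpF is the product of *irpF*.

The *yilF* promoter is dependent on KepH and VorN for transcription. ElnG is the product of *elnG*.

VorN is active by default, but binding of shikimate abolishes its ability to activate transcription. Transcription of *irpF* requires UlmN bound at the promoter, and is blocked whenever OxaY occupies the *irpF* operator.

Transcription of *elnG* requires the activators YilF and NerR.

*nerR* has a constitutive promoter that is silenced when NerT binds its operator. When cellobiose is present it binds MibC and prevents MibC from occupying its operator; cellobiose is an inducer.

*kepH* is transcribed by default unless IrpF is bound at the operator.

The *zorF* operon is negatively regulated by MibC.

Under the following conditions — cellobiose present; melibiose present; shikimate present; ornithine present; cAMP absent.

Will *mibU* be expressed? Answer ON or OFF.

cAMP is absent, so OxaY is inactive.
Ornithine is present, so UlmN is active.
No repressor is bound and UlmN is active, so *irpF* is transcribed.
So IrpF is produced and active.
With repressor IrpF bound, *kepH* is not transcribed.
So KepH is not produced.
Shikimate is present, so VorN is inactive.
Required activator KepH is absent, so *yilF* is not transcribed.
So YilF is not produced.
Cellobiose is present, so MibC is inactive.
With no repressor bound, *zorF* is transcribed.
So ZorF is produced and active.
No repressor is bound and ZorF is active, so *nerT* is transcribed.
So NerT is produced and active.
With repressor NerT bound, *nerR* is not transcribed.
So NerR is not produced.
Required activator YilF is absent, so *elnG* is not transcribed.
So ElnG is not produced.
With no repressor bound, *mibU* is transcribed.

ON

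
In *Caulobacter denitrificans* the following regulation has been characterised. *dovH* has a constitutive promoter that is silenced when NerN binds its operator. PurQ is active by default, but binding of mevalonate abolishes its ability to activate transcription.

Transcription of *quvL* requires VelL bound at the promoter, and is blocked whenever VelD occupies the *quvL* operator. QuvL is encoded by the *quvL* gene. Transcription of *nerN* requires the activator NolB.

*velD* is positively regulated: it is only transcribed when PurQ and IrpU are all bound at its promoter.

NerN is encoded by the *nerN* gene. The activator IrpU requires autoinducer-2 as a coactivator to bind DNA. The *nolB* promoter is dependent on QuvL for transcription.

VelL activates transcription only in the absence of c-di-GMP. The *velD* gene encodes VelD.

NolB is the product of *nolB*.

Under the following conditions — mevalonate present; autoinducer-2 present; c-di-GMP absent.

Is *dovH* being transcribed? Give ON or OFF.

OFF

Mevalonate is present, so PurQ is inactive.
Autoinducer-2 is present, so IrpU is active.
Required activator PurQ is absent, so *velD* is not transcribed.
So VelD is not produced.
c-di-GMP is absent, so VelL is active.
No repressor is bound and VelL is active, so *quvL* is transcribed.
So QuvL is produced and active.
No repressor is bound and QuvL is active, so *nolB* is transcribed.
So NolB is produced and active.
No repressor is bound and NolB is active, so *nerN* is transcribed.
So NerN is produced and active.
With repressor NerN bound, *dovH* is not transcribed.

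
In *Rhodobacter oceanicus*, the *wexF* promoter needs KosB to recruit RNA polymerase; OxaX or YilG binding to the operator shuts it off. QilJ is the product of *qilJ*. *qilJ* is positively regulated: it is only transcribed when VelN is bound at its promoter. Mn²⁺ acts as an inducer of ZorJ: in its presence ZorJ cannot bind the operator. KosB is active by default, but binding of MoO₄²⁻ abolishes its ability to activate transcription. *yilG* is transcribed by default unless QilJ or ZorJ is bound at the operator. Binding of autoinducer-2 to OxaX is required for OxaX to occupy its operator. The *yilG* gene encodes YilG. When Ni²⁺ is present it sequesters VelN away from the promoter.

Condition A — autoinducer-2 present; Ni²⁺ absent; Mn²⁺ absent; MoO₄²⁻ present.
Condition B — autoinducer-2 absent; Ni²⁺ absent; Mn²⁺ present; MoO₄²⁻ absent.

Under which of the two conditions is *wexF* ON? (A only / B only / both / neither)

B only

Condition A:
Autoinducer-2 is present, so OxaX is active.
Ni²⁺ is absent, so VelN is active.
No repressor is bound and VelN is active, so *qilJ* is transcribed.
So QilJ is produced and active.
Mn²⁺ is absent, so ZorJ is active.
With repressor QilJ bound, *yilG* is not transcribed.
So YilG is not produced.
MoO₄²⁻ is present, so KosB is inactive.
With repressor OxaX bound, *wexF* is not transcribed.
→ *wexF* is OFF in A.
Condition B:
Autoinducer-2 is absent, so OxaX is inactive.
Ni²⁺ is absent, so VelN is active.
No repressor is bound and VelN is active, so *qilJ* is transcribed.
So QilJ is produced and active.
Mn²⁺ is present, so ZorJ is inactive.
With repressor QilJ bound, *yilG* is not transcribed.
So YilG is not produced.
MoO₄²⁻ is absent, so KosB is active.
No repressor is bound and KosB is active, so *wexF* is transcribed.
→ *wexF* is ON in B.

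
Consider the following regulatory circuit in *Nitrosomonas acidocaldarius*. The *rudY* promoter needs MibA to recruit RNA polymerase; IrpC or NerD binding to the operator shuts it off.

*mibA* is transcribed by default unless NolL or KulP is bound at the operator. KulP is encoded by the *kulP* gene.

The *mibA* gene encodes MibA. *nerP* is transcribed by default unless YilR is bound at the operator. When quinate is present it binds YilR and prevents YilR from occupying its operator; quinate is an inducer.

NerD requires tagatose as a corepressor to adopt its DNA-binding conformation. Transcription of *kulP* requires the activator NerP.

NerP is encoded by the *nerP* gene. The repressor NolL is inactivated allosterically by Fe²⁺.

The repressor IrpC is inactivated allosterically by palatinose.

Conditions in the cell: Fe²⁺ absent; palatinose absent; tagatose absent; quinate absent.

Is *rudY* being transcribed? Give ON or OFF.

Palatinose is absent, so IrpC is active.
Tagatose is absent, so NerD is inactive.
Fe²⁺ is absent, so NolL is active.
Quinate is absent, so YilR is active.
With repressor YilR bound, *nerP* is not transcribed.
So NerP is not produced.
Required activator NerP is absent, so *kulP* is not transcribed.
So KulP is not produced.
With repressor NolL bound, *mibA* is not transcribed.
So MibA is not produced.
With repressor IrpC bound, *rudY* is not transcribed.

OFF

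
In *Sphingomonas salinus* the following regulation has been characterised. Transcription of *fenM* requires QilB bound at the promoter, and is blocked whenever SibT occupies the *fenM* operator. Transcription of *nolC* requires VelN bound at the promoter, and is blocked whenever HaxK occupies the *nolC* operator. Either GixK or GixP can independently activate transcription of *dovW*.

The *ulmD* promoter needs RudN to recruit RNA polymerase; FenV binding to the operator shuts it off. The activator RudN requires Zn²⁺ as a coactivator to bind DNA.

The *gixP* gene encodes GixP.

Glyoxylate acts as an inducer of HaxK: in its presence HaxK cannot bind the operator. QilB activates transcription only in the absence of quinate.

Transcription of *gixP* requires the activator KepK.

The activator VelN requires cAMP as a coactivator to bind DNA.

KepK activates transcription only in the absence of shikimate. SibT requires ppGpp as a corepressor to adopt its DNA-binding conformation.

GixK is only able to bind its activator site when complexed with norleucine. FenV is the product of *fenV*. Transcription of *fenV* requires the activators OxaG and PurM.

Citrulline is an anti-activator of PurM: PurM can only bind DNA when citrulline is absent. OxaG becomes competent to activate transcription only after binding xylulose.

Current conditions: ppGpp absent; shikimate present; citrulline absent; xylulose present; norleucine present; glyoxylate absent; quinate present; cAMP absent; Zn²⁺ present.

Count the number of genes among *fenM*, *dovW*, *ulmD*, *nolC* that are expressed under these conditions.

1

ppGpp is absent, so SibT is inactive.
Quinate is present, so QilB is inactive.
Required activator QilB is absent, so *fenM* is not transcribed.
→ *fenM* is OFF.
Norleucine is present, so GixK is active.
Shikimate is present, so KepK is inactive.
Required activator KepK is absent, so *gixP* is not transcribed.
So GixP is not produced.
Activator GixK is present, so *dovW* is transcribed.
→ *dovW* is ON.
Xylulose is present, so OxaG is active.
Citrulline is absent, so PurM is active.
No repressor is bound and OxaG and PurM are active, so *fenV* is transcribed.
So FenV is produced and active.
Zn²⁺ is present, so RudN is active.
With repressor FenV bound, *ulmD* is not transcribed.
→ *ulmD* is OFF.
Glyoxylate is absent, so HaxK is active.
cAMP is absent, so VelN is inactive.
With repressor HaxK bound, *nolC* is not transcribed.
→ *nolC* is OFF.
1 of the 4 genes is transcribed.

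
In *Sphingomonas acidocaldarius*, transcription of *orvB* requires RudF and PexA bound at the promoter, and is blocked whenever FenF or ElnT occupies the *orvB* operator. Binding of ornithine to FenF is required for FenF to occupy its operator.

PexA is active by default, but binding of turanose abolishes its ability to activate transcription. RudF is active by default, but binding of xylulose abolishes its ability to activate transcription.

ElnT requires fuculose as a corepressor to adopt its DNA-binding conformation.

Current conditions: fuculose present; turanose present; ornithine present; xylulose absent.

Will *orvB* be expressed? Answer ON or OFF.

Ornithine is present, so FenF is active.
Xylulose is absent, so RudF is active.
Turanose is present, so PexA is inactive.
Fuculose is present, so ElnT is active.
With repressor FenF bound, *orvB* is not transcribed.

OFF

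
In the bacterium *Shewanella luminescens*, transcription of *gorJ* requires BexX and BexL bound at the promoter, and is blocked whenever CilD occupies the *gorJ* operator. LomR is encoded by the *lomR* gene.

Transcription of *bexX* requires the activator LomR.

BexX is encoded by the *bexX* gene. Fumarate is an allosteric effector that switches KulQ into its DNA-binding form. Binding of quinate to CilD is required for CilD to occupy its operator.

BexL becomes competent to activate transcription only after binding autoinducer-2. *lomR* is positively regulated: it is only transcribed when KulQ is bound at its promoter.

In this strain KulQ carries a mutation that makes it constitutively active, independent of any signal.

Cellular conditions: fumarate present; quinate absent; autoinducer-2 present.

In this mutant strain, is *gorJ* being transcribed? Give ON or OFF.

ON

KulQ is constitutively active in this strain.
No repressor is bound and KulQ is active, so *lomR* is transcribed.
So LomR is produced and active.
No repressor is bound and LomR is active, so *bexX* is transcribed.
So BexX is produced and active.
Quinate is absent, so CilD is inactive.
Autoinducer-2 is present, so BexL is active.
No repressor is bound and BexX and BexL are active, so *gorJ* is transcribed.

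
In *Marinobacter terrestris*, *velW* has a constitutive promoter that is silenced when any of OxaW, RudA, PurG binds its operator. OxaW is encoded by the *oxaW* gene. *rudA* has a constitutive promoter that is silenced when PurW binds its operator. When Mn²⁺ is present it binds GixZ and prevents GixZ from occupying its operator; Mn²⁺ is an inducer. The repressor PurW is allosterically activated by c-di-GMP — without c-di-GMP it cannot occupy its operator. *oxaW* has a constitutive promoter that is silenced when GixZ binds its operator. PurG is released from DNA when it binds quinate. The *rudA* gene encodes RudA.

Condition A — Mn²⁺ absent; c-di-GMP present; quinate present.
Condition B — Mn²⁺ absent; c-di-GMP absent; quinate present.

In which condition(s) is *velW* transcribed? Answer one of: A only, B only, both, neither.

Condition A:
Mn²⁺ is absent, so GixZ is active.
With repressor GixZ bound, *oxaW* is not transcribed.
So OxaW is not produced.
c-di-GMP is present, so PurW is active.
With repressor PurW bound, *rudA* is not transcribed.
So RudA is not produced.
Quinate is present, so PurG is inactive.
With no repressor bound, *velW* is transcribed.
→ *velW* is ON in A.
Condition B:
Mn²⁺ is absent, so GixZ is active.
With repressor GixZ bound, *oxaW* is not transcribed.
So OxaW is not produced.
c-di-GMP is absent, so PurW is inactive.
With no repressor bound, *rudA* is transcribed.
So RudA is produced and active.
Quinate is present, so PurG is inactive.
With repressor RudA bound, *velW* is not transcribed.
→ *velW* is OFF in B.

A only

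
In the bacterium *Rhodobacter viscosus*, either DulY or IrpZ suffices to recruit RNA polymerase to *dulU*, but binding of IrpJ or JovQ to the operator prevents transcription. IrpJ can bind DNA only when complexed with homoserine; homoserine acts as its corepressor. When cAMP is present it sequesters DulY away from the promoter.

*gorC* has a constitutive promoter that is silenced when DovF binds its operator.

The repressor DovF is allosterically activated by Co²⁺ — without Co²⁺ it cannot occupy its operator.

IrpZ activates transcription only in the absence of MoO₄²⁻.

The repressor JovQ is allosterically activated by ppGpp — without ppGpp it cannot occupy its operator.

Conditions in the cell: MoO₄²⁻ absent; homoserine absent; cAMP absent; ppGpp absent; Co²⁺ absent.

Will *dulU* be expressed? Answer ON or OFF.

ON

Homoserine is absent, so IrpJ is inactive.
cAMP is absent, so DulY is active.
ppGpp is absent, so JovQ is inactive.
MoO₄²⁻ is absent, so IrpZ is active.
Activator DulY is present, so *dulU* is transcribed.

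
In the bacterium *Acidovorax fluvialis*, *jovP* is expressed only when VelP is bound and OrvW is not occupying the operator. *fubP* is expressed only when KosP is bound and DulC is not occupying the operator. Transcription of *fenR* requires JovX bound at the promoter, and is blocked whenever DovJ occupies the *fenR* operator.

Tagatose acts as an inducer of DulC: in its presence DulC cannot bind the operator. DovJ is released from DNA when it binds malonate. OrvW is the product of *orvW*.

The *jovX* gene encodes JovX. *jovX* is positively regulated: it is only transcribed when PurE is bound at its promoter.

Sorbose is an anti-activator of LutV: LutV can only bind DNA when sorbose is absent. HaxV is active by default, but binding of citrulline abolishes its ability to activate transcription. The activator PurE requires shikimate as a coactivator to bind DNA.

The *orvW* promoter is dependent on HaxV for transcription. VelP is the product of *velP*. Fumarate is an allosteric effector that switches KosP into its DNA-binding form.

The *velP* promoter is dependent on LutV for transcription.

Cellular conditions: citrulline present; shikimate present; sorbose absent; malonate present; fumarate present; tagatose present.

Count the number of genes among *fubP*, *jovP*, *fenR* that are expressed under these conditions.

Fumarate is present, so KosP is active.
Tagatose is present, so DulC is inactive.
No repressor is bound and KosP is active, so *fubP* is transcribed.
→ *fubP* is ON.
Sorbose is absent, so LutV is active.
No repressor is bound and LutV is active, so *velP* is transcribed.
So VelP is produced and active.
Citrulline is present, so HaxV is inactive.
Required activator HaxV is absent, so *orvW* is not transcribed.
So OrvW is not produced.
No repressor is bound and VelP is active, so *jovP* is transcribed.
→ *jovP* is ON.
Malonate is present, so DovJ is inactive.
Shikimate is present, so PurE is active.
No repressor is bound and PurE is active, so *jovX* is transcribed.
So JovX is produced and active.
No repressor is bound and JovX is active, so *fenR* is transcribed.
→ *fenR* is ON.
3 of the 3 genes are transcribed.

3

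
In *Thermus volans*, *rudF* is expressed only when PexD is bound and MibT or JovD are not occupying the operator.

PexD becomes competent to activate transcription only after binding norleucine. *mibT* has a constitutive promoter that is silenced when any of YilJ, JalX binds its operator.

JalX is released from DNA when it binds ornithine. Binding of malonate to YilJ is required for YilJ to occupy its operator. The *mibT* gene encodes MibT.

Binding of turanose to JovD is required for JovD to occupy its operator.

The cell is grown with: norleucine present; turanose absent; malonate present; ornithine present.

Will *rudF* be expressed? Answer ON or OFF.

Malonate is present, so YilJ is active.
Ornithine is present, so JalX is inactive.
With repressor YilJ bound, *mibT* is not transcribed.
So MibT is not produced.
Turanose is absent, so JovD is inactive.
Norleucine is present, so PexD is active.
No repressor is bound and PexD is active, so *rudF* is transcribed.

ON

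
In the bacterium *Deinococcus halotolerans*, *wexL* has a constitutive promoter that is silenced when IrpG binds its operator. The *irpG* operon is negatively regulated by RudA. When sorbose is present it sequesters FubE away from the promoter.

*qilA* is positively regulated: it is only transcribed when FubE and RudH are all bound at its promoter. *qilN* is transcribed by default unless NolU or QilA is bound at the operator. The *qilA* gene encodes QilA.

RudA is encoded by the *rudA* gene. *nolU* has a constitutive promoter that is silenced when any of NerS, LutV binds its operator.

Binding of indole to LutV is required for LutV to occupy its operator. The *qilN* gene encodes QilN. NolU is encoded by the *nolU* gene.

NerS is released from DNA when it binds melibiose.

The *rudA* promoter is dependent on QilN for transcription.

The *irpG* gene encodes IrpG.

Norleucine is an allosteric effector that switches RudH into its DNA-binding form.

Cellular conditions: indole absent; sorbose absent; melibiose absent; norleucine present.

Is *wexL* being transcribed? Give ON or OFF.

Melibiose is absent, so NerS is active.
Indole is absent, so LutV is inactive.
With repressor NerS bound, *nolU* is not transcribed.
So NolU is not produced.
Sorbose is absent, so FubE is active.
Norleucine is present, so RudH is active.
No repressor is bound and FubE and RudH are active, so *qilA* is transcribed.
So QilA is produced and active.
With repressor QilA bound, *qilN* is not transcribed.
So QilN is not produced.
Required activator QilN is absent, so *rudA* is not transcribed.
So RudA is not produced.
With no repressor bound, *irpG* is transcribed.
So IrpG is produced and active.
With repressor IrpG bound, *wexL* is not transcribed.

OFF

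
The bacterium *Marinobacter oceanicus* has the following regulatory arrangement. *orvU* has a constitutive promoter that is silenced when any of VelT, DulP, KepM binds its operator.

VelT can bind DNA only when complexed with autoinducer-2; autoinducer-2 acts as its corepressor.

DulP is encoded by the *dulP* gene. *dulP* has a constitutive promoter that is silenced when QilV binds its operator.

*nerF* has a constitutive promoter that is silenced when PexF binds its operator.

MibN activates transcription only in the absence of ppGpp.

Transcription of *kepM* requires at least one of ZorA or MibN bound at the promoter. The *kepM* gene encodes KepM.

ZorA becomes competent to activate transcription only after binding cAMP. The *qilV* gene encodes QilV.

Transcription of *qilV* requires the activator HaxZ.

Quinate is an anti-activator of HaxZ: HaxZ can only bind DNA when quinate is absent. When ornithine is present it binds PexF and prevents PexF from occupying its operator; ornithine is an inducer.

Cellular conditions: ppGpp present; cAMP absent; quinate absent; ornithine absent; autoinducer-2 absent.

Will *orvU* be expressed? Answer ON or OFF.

ON

Autoinducer-2 is absent, so VelT is inactive.
Quinate is absent, so HaxZ is active.
No repressor is bound and HaxZ is active, so *qilV* is transcribed.
So QilV is produced and active.
With repressor QilV bound, *dulP* is not transcribed.
So DulP is not produced.
cAMP is absent, so ZorA is inactive.
ppGpp is present, so MibN is inactive.
No activator is available at the *kepM* promoter, so *kepM* is not transcribed.
So KepM is not produced.
With no repressor bound, *orvU* is transcribed.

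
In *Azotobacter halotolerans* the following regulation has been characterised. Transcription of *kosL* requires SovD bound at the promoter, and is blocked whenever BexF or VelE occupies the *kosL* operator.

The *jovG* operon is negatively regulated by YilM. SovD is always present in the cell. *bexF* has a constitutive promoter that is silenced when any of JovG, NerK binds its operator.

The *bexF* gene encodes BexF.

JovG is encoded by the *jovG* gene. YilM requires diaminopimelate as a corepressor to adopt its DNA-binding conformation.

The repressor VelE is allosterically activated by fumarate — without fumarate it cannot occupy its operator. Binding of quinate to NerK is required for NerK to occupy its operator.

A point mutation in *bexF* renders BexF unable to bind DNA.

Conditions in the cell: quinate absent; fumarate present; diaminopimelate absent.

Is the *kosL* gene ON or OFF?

SovD is produced constitutively and is active.
BexF is non-functional in this strain, so it has no effect.
Fumarate is present, so VelE is active.
With repressor VelE bound, *kosL* is not transcribed.

OFF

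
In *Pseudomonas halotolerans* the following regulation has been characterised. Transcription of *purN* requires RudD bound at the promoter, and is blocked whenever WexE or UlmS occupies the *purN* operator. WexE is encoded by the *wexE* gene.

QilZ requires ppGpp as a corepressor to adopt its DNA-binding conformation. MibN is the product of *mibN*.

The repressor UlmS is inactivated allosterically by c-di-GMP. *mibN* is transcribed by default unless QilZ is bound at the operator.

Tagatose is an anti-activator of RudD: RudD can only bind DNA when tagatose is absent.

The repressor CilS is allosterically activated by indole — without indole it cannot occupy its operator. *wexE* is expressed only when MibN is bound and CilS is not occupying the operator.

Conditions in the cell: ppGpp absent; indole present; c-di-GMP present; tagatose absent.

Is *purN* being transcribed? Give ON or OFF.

Tagatose is absent, so RudD is active.
ppGpp is absent, so QilZ is inactive.
With no repressor bound, *mibN* is transcribed.
So MibN is produced and active.
Indole is present, so CilS is active.
With repressor CilS bound, *wexE* is not transcribed.
So WexE is not produced.
c-di-GMP is present, so UlmS is inactive.
No repressor is bound and RudD is active, so *purN* is transcribed.

ON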